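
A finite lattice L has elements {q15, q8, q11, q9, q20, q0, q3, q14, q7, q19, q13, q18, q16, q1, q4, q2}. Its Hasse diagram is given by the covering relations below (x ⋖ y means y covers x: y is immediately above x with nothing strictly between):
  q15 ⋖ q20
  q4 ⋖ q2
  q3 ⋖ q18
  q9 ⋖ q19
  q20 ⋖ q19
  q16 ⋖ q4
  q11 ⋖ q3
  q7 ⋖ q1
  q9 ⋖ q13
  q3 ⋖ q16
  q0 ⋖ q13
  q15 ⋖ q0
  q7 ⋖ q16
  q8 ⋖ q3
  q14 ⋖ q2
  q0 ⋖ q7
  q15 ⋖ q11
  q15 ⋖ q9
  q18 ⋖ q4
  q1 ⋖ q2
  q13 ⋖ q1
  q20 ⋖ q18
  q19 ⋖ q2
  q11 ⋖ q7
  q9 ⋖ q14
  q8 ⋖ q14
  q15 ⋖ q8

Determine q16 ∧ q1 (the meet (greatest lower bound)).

Common lower bounds of {q16, q1}: q0, q11, q15, q7.
The greatest among these is q7.

q7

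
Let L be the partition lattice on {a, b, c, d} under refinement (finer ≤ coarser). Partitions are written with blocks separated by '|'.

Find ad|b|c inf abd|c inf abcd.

ad|b|c

The meet (common refinement) of ad|b|c, abd|c, abcd intersects blocks pairwise, giving ad|b|c.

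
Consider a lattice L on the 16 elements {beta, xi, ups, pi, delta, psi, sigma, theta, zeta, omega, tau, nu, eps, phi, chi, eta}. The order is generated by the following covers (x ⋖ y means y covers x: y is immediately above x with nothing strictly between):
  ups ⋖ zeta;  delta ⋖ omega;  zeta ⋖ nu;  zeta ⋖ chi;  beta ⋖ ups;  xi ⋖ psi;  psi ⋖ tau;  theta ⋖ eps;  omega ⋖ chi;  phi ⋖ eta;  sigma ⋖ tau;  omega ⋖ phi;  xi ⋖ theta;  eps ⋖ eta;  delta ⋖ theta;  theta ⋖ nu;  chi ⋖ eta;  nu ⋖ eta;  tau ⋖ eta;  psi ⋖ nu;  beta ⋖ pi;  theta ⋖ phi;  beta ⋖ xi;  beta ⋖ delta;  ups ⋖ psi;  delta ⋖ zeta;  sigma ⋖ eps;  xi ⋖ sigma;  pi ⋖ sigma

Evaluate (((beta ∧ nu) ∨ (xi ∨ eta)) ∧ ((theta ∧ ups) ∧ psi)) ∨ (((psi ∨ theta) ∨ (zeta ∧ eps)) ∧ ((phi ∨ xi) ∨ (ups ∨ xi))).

beta ∧ nu = beta
xi ∨ eta = eta
beta ∨ eta = eta
theta ∧ ups = beta
beta ∧ psi = beta
eta ∧ beta = beta
psi ∨ theta = nu
zeta ∧ eps = delta
nu ∨ delta = nu
phi ∨ xi = phi
ups ∨ xi = psi
phi ∨ psi = eta
nu ∧ eta = nu
beta ∨ nu = nu

nu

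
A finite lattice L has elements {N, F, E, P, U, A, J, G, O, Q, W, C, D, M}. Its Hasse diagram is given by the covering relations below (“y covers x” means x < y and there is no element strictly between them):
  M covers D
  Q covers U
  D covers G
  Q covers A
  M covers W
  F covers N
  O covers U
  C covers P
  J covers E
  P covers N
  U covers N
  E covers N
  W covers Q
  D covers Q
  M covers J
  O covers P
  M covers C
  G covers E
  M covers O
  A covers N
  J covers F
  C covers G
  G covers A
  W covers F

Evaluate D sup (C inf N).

C ∧ N = N
D ∨ N = D

D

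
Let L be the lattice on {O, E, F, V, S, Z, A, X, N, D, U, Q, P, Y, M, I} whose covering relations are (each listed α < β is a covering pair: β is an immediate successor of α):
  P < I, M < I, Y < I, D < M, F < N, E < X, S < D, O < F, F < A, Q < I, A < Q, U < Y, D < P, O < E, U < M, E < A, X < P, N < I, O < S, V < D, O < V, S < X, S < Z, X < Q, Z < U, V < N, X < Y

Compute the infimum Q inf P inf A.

Common lower bounds of {Q, P, A}: E, O.
The greatest among these is E.

E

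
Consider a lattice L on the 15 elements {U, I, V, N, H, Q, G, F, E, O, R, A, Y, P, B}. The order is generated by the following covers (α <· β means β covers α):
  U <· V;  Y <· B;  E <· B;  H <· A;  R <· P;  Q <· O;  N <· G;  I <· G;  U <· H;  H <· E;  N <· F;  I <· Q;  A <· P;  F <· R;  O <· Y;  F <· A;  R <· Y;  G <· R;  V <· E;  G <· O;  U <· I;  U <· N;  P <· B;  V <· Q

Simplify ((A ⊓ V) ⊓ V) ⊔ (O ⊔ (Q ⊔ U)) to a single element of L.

A ∧ V = U
U ∧ V = U
Q ∨ U = Q
O ∨ Q = O
U ∨ O = O

O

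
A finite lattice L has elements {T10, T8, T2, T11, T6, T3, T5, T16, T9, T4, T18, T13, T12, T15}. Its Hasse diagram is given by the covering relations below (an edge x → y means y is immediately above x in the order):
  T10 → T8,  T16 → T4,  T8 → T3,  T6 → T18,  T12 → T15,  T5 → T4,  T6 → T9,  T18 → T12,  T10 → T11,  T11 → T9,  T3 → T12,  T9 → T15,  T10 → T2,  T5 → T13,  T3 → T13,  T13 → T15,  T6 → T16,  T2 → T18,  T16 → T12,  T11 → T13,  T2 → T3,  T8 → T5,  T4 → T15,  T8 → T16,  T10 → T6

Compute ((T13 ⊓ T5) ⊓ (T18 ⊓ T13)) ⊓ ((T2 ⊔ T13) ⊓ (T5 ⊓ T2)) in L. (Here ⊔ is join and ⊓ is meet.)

T10

T13 ∧ T5 = T5
T18 ∧ T13 = T2
T5 ∧ T2 = T10
T2 ∨ T13 = T13
T5 ∧ T2 = T10
T13 ∧ T10 = T10
T10 ∧ T10 = T10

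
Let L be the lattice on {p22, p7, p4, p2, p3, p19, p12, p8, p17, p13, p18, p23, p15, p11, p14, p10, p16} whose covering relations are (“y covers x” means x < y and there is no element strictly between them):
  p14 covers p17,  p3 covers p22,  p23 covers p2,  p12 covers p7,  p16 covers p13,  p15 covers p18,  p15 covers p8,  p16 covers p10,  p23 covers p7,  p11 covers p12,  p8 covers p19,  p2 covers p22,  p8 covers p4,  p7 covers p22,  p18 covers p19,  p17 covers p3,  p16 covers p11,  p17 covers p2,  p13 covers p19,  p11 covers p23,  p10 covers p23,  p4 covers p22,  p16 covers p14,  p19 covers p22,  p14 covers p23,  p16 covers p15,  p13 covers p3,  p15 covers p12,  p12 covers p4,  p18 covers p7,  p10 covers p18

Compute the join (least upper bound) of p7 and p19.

p18

Common upper bounds of {p7, p19}: p10, p15, p16, p18.
The least among these is p18.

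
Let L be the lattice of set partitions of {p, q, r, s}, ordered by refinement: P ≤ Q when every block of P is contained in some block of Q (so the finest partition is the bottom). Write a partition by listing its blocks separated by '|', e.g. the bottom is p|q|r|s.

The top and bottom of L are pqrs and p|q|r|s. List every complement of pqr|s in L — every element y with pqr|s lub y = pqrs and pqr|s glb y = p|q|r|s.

ps|q|r, p|qs|r, p|q|rs

Need y with pqr|s ∨ y = pqrs and pqr|s ∧ y = p|q|r|s.
Checking each element gives: ps|q|r, p|qs|r, p|q|rs.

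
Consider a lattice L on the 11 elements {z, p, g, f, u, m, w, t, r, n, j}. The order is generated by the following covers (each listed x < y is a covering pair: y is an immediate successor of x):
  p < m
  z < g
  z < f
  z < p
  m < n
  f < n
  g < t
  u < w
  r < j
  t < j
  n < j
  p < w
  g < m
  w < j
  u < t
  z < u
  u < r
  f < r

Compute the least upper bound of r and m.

j

Common upper bounds of {r, m}: j.
The least among these is j.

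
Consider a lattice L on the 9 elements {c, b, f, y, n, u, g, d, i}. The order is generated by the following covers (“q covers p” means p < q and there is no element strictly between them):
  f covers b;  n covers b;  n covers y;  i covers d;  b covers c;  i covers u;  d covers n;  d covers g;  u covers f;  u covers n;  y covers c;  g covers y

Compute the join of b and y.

n

Common upper bounds of {b, y}: d, i, n, u.
The least among these is n.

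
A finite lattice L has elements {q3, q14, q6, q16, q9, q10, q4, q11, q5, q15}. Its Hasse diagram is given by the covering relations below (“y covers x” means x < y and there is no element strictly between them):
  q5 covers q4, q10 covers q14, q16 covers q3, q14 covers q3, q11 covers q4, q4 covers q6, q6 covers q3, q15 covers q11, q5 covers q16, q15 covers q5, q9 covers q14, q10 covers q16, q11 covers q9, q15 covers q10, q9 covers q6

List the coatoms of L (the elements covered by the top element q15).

q10, q11, q5

The coatoms are exactly the elements covered by q15: q10, q11, q5.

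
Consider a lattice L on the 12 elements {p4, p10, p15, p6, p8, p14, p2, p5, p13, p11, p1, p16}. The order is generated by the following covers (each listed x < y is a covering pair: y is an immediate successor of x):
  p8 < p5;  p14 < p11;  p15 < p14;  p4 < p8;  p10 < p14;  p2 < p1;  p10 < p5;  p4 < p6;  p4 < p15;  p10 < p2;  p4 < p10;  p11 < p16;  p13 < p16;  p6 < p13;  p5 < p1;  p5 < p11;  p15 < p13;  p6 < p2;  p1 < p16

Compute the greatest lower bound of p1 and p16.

Common lower bounds of {p1, p16}: p1, p10, p2, p4, p5, p6, p8.
The greatest among these is p1.

p1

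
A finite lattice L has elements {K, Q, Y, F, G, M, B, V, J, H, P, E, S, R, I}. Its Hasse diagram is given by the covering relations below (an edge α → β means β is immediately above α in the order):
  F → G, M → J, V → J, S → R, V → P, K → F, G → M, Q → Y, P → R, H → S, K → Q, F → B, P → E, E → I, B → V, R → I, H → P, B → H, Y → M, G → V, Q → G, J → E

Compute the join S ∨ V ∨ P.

Common upper bounds of {S, V, P}: I, R.
The least among these is R.

R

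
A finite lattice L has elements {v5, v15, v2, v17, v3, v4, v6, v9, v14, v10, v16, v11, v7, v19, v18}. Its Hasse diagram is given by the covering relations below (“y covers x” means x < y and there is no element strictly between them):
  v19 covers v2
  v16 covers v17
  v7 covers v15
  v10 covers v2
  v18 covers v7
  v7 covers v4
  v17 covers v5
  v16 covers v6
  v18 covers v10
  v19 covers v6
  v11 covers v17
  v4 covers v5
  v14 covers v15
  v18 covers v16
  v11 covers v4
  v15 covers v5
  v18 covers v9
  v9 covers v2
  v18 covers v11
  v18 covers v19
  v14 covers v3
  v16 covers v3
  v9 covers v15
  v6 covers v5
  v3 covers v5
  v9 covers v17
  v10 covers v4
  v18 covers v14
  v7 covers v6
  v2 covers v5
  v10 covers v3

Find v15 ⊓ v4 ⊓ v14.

v5

Common lower bounds of {v15, v4, v14}: v5.
The greatest among these is v5.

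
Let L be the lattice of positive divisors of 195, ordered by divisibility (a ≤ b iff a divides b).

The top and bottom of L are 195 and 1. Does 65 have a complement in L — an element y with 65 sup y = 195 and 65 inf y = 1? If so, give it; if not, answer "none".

3

Need y with 65 ∨ y = 195 and 65 ∧ y = 1.
Checking each element gives: 3.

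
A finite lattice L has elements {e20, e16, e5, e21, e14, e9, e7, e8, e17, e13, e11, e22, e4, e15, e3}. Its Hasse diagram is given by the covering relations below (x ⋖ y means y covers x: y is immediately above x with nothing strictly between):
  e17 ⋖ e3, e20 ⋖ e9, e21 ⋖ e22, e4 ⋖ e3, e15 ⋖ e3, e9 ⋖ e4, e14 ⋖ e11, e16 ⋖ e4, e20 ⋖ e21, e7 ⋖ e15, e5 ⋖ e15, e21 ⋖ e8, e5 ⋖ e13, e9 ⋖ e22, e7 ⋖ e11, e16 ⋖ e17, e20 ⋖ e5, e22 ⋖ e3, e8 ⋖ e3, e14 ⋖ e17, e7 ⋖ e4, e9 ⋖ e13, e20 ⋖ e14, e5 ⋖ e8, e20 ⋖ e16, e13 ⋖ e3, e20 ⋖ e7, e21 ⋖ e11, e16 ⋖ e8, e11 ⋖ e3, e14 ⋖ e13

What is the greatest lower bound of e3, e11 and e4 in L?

Common lower bounds of {e3, e11, e4}: e20, e7.
The greatest among these is e7.

e7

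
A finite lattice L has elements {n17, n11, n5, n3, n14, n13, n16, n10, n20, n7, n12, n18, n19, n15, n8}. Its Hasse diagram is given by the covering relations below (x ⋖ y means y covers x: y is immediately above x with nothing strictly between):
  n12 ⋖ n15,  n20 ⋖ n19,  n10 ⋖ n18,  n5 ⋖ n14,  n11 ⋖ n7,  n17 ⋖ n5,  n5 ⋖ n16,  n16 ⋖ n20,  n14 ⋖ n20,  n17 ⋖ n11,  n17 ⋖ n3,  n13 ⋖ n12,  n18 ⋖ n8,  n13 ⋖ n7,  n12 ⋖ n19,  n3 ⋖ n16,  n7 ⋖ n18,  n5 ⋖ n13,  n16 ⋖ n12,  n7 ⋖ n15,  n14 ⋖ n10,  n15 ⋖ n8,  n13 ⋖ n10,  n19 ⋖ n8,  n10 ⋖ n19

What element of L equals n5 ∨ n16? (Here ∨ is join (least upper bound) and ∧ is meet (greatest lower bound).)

n16

n5 ∨ n16 = n16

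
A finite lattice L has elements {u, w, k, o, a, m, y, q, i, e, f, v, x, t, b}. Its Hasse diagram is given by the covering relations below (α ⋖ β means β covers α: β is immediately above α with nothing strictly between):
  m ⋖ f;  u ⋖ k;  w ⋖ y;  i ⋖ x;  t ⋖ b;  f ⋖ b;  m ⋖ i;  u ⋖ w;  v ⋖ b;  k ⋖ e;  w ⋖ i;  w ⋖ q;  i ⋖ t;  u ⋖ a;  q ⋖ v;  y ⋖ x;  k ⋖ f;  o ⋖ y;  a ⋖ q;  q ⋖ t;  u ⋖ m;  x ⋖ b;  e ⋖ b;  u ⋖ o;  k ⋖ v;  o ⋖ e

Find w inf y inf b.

Common lower bounds of {w, y, b}: u, w.
The greatest among these is w.

w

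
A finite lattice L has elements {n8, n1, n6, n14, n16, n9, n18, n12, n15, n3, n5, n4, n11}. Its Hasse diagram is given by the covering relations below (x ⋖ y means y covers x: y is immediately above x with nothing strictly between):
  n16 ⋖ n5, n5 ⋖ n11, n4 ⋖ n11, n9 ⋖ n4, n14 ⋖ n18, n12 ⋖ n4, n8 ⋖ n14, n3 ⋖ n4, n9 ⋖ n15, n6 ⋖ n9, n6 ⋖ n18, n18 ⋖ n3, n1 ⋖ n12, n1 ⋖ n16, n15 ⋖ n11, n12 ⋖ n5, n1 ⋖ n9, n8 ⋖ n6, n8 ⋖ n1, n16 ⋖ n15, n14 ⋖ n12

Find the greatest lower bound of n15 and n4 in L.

Common lower bounds of {n15, n4}: n1, n6, n8, n9.
The greatest among these is n9.

n9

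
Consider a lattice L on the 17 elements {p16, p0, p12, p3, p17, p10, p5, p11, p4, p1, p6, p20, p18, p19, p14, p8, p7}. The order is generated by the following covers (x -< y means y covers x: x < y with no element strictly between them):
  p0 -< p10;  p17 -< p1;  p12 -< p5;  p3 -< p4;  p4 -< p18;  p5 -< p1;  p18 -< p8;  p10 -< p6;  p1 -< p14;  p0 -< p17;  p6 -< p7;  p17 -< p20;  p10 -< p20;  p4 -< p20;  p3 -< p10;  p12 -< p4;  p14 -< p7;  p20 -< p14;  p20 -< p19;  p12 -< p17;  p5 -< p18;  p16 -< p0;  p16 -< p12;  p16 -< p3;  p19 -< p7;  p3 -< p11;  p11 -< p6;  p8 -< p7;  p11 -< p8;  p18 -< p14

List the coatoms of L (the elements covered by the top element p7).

p14, p19, p6, p8

The coatoms are exactly the elements covered by p7: p14, p19, p6, p8.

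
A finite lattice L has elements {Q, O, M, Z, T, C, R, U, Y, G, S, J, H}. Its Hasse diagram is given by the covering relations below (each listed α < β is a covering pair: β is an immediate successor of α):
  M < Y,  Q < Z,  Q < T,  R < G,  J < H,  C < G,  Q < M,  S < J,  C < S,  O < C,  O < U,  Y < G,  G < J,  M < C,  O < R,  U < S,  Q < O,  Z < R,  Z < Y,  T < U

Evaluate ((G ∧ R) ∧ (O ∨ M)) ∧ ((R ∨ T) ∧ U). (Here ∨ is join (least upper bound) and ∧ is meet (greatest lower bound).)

G ∧ R = R
O ∨ M = C
R ∧ C = O
R ∨ T = J
J ∧ U = U
O ∧ U = O

O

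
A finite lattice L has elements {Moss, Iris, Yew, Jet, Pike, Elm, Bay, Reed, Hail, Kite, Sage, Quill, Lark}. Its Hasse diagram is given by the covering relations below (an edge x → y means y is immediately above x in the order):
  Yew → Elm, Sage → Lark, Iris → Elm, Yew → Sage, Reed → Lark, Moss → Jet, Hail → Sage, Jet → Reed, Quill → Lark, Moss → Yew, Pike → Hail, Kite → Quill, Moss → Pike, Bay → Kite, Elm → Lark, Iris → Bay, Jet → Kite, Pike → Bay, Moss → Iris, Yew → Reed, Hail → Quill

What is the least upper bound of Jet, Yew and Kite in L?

Lark

Common upper bounds of {Jet, Yew, Kite}: Lark.
The least among these is Lark.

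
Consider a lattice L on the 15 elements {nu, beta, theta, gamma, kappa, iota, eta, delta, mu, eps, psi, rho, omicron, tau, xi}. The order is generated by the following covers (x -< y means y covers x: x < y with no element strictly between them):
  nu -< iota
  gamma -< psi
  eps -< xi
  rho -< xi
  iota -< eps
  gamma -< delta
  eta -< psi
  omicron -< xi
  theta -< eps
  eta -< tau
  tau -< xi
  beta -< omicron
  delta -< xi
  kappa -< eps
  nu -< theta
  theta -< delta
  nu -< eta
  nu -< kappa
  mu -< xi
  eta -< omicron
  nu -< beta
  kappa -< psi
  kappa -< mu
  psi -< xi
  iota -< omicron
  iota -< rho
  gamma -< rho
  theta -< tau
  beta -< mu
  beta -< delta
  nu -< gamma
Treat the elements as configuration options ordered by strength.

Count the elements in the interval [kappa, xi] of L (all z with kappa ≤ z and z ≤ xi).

5

The interval [kappa, xi] = {eps, kappa, mu, psi, xi}, which has 5 elements.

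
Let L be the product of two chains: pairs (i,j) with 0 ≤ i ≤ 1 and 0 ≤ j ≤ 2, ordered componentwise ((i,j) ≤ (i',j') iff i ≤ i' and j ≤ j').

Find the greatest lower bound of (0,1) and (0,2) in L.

In a product of chains, the meet is componentwise min, giving (0,1).

(0,1)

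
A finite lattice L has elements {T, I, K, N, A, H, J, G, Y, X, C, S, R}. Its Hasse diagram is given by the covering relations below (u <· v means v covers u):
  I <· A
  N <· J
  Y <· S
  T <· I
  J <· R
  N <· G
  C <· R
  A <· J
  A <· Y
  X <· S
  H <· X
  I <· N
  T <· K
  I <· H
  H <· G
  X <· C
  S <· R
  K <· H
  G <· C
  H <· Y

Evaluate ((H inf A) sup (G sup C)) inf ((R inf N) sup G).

H ∧ A = I
G ∨ C = C
I ∨ C = C
R ∧ N = N
N ∨ G = G
C ∧ G = G

G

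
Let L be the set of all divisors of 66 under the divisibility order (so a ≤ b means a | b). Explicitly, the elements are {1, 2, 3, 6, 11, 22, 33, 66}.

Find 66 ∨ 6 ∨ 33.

66

In the divisibility order, the join is the least common multiple: lcm(66, 6, 33) = 66.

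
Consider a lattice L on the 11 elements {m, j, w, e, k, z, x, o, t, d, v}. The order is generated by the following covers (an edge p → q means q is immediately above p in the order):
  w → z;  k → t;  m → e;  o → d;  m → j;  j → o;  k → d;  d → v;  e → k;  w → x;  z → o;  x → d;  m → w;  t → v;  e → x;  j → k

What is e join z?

Common upper bounds of {e, z}: d, v.
The least among these is d.

d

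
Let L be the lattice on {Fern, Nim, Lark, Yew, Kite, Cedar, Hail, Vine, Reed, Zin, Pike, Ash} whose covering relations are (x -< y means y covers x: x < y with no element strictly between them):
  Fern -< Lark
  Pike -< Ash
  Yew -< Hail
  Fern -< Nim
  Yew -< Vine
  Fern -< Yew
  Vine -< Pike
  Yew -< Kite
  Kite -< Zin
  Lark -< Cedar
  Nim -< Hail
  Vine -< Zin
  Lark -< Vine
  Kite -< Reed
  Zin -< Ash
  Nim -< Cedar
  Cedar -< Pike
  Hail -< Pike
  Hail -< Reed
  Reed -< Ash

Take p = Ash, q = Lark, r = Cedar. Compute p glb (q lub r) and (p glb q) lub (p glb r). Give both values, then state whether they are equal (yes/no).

Cedar; Cedar; yes

q lub r = Cedar, so p glb (q lub r) = Ash glb Cedar = Cedar.
p glb q = Lark and p glb r = Cedar, so (p glb q) lub (p glb r) = Lark lub Cedar = Cedar.
Equal: yes.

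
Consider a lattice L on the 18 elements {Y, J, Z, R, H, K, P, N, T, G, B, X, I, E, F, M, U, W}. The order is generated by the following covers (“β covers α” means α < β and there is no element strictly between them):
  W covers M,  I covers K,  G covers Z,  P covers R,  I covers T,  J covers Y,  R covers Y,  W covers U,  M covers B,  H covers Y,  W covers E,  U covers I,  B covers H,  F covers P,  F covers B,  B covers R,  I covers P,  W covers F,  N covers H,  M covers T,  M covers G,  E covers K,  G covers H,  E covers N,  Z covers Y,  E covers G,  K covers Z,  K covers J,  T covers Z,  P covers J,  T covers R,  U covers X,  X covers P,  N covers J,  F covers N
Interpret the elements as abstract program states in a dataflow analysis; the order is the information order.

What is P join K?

Common upper bounds of {P, K}: I, U, W.
The least among these is I.

I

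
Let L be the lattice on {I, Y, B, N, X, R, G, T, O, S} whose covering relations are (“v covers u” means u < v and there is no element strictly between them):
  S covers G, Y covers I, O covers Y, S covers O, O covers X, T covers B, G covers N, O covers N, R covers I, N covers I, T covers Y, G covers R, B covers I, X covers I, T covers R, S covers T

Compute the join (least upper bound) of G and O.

Common upper bounds of {G, O}: S.
The least among these is S.

S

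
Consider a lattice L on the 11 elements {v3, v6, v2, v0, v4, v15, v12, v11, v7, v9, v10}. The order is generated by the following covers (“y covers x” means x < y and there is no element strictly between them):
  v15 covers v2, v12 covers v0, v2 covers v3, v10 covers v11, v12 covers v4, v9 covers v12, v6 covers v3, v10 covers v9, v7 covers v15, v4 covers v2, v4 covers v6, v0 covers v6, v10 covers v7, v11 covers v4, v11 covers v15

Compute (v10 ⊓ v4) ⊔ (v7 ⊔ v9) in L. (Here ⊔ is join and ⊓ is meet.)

v10

v10 ∧ v4 = v4
v7 ∨ v9 = v10
v4 ∨ v10 = v10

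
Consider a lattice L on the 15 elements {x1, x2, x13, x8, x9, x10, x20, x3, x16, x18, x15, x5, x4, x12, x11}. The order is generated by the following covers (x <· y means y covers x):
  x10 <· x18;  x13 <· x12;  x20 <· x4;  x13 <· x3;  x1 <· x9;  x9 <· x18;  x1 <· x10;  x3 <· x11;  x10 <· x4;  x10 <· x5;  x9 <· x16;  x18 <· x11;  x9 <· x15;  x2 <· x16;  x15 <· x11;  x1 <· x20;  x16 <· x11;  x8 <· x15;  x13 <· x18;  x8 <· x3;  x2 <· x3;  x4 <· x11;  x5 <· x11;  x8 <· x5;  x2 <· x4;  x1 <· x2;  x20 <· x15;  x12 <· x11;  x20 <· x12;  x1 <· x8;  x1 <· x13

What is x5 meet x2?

x1

Common lower bounds of {x5, x2}: x1.
The greatest among these is x1.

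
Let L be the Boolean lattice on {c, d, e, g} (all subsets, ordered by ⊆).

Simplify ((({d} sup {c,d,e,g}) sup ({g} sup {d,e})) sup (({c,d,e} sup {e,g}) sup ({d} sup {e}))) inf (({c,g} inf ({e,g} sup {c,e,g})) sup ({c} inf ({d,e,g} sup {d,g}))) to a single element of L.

{d} ∨ {c,d,e,g} = {c,d,e,g}
{g} ∨ {d,e} = {d,e,g}
{c,d,e,g} ∨ {d,e,g} = {c,d,e,g}
{c,d,e} ∨ {e,g} = {c,d,e,g}
{d} ∨ {e} = {d,e}
{c,d,e,g} ∨ {d,e} = {c,d,e,g}
{c,d,e,g} ∨ {c,d,e,g} = {c,d,e,g}
{e,g} ∨ {c,e,g} = {c,e,g}
{c,g} ∧ {c,e,g} = {c,g}
{d,e,g} ∨ {d,g} = {d,e,g}
{c} ∧ {d,e,g} = {}
{c,g} ∨ {} = {c,g}
{c,d,e,g} ∧ {c,g} = {c,g}

{c,g}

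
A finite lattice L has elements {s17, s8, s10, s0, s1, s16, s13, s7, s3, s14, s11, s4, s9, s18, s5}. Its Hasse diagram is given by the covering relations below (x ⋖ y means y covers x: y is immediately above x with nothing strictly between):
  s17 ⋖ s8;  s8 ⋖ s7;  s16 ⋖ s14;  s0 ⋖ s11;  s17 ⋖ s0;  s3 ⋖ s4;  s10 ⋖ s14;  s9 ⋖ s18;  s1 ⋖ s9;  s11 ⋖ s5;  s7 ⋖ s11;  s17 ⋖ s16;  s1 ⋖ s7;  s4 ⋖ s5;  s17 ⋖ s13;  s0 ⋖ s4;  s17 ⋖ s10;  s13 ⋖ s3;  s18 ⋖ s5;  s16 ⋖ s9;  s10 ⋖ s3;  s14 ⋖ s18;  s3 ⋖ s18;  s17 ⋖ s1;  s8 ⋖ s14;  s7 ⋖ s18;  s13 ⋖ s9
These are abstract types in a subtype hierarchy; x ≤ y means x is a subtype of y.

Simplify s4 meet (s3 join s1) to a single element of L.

s3

s3 ∨ s1 = s18
s4 ∧ s18 = s3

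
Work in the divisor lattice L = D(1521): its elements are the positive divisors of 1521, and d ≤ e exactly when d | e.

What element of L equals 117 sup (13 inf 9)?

117

13 ∧ 9 = 1
117 ∨ 1 = 117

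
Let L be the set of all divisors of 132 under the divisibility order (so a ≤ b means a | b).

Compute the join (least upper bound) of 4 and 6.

Common upper bounds of {4, 6}: 12, 132.
The least among these is 12.

12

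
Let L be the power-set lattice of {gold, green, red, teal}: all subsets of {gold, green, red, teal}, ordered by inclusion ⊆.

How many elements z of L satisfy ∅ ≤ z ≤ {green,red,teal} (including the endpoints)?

8

The interval [∅, {green,red,teal}] = {{green,red,teal}, {green,red}, {green,teal}, {green}, {red,teal}, {red}, {teal}, ∅}, which has 8 elements.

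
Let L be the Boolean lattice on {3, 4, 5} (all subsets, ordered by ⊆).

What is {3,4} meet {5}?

∅

Under ⊆, meet is intersection: {3,4} ∩ {5} = ∅.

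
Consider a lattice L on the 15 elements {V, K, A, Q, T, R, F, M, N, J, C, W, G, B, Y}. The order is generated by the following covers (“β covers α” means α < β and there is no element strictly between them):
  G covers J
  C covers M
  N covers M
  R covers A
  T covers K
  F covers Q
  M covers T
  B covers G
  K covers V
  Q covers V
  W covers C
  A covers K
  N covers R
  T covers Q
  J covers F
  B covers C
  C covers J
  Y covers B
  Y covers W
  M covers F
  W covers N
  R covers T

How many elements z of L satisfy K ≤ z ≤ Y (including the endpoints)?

10

The interval [K, Y] = {A, B, C, K, M, N, R, T, W, Y}, which has 10 elements.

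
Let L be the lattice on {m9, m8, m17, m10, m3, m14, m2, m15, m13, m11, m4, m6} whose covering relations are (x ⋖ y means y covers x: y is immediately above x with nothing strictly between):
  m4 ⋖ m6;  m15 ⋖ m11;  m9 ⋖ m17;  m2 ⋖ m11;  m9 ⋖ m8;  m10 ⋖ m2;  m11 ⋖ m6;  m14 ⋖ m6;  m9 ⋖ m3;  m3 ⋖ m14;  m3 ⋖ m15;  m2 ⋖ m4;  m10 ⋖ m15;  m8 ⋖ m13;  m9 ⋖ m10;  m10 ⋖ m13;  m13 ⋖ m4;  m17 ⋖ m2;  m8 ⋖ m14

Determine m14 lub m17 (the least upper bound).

Common upper bounds of {m14, m17}: m6.
The least among these is m6.

m6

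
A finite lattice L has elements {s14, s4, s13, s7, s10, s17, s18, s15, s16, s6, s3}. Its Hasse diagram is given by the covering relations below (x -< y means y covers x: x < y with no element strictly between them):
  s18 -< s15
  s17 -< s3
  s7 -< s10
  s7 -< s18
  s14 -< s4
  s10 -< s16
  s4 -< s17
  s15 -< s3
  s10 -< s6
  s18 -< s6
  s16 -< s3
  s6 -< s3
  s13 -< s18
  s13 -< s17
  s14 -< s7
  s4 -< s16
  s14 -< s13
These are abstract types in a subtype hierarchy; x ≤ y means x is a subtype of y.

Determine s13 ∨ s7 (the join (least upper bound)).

Common upper bounds of {s13, s7}: s15, s18, s3, s6.
The least among these is s18.

s18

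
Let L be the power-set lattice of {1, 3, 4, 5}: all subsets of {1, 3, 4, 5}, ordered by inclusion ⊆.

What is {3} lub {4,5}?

{3,4,5}

Common upper bounds of {{3}, {4,5}}: {1,3,4,5}, {3,4,5}.
The least among these is {3,4,5}.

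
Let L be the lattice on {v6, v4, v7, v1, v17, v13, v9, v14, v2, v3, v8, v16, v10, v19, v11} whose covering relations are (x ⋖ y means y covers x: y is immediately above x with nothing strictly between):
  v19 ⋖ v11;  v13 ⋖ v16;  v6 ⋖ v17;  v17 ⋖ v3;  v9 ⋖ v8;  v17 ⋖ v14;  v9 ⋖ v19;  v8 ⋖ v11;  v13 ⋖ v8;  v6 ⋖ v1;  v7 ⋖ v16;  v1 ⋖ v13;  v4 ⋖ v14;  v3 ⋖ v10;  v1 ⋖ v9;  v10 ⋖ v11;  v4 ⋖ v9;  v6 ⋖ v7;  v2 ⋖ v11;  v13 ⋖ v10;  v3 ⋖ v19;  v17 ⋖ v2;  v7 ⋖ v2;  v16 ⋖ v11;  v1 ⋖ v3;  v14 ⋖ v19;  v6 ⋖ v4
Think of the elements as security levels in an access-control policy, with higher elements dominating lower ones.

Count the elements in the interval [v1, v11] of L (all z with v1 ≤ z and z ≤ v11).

9

The interval [v1, v11] = {v1, v10, v11, v13, v16, v19, v3, v8, v9}, which has 9 elements.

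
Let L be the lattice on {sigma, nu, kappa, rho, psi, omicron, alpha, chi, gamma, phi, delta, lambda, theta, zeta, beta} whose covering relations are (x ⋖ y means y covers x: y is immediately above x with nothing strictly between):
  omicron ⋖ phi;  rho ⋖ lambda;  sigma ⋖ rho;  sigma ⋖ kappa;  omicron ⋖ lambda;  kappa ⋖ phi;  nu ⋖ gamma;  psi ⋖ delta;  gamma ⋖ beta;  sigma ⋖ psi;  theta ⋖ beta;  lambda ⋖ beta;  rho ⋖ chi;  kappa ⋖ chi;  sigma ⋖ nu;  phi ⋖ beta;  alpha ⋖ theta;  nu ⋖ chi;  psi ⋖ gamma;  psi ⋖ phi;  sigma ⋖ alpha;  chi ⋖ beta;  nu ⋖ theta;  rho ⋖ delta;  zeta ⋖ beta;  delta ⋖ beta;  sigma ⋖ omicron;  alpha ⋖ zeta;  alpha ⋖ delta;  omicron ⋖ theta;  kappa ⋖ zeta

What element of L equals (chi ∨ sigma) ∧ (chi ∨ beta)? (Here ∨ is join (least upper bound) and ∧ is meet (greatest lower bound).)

chi

chi ∨ sigma = chi
chi ∨ beta = beta
chi ∧ beta = chi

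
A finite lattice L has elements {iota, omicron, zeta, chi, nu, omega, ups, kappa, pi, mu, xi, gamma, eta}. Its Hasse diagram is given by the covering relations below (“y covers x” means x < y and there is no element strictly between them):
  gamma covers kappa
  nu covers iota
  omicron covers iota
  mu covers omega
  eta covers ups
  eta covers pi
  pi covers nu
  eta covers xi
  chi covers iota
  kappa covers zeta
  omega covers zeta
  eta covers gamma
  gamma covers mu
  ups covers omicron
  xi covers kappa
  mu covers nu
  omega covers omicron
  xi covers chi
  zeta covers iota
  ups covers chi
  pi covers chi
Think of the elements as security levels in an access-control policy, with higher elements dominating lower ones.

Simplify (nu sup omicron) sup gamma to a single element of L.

nu ∨ omicron = mu
mu ∨ gamma = gamma

gamma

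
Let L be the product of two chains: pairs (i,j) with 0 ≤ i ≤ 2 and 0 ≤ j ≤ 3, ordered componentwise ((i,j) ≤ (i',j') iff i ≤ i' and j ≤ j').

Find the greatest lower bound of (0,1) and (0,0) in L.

(0,0)

In a product of chains, the meet is componentwise min, giving (0,0).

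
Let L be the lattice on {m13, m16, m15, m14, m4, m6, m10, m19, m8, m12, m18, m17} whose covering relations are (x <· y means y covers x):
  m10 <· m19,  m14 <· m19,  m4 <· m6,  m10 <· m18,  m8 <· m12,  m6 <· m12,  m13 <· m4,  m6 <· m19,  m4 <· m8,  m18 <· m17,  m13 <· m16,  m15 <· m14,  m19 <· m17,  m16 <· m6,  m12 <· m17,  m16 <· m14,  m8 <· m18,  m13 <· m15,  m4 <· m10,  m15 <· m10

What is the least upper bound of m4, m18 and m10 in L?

Common upper bounds of {m4, m18, m10}: m17, m18.
The least among these is m18.

m18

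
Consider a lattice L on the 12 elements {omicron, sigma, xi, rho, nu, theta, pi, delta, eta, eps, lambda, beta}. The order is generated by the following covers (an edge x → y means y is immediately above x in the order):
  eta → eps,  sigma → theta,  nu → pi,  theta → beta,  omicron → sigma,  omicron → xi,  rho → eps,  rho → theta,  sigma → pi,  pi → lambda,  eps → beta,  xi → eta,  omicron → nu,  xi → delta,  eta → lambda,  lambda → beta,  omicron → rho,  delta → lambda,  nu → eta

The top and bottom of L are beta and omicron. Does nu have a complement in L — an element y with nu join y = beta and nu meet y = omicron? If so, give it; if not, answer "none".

theta

Need y with nu ∨ y = beta and nu ∧ y = omicron.
Checking each element gives: theta.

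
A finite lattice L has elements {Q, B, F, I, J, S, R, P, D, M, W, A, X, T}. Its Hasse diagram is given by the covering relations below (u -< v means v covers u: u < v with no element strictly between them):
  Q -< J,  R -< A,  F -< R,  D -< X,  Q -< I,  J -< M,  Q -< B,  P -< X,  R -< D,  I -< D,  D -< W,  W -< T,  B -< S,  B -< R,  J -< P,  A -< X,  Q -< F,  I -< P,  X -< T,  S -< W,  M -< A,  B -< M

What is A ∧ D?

R

Common lower bounds of {A, D}: B, F, Q, R.
The greatest among these is R.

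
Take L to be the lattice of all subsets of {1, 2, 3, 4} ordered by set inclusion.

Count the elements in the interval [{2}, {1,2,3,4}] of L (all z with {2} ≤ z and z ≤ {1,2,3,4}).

8

The interval [{2}, {1,2,3,4}] = {{1,2,3,4}, {1,2,3}, {1,2,4}, {1,2}, {2,3,4}, {2,3}, {2,4}, {2}}, which has 8 elements.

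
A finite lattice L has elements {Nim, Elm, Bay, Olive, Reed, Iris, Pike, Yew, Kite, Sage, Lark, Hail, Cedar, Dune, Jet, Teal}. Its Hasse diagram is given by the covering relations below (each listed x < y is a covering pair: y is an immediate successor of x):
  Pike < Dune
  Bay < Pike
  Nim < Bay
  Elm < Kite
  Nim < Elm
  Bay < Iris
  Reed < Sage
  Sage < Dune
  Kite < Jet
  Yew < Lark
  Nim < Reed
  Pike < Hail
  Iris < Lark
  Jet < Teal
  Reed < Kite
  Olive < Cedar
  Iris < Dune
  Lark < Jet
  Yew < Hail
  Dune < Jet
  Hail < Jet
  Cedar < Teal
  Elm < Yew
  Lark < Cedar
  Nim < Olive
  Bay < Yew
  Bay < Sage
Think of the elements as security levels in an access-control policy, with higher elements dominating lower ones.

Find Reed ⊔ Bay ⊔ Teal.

Teal

Common upper bounds of {Reed, Bay, Teal}: Teal.
The least among these is Teal.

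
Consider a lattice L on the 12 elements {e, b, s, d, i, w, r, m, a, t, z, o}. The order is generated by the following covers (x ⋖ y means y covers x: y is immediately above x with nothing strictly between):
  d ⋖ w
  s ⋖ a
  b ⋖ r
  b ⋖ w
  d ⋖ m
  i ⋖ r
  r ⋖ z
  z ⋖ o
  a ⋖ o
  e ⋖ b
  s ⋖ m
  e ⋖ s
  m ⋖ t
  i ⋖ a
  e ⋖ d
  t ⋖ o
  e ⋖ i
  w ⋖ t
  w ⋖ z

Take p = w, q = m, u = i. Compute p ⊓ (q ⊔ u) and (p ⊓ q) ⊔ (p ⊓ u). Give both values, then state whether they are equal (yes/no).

w; d; no

q ⊔ u = o, so p ⊓ (q ⊔ u) = w ⊓ o = w.
p ⊓ q = d and p ⊓ u = e, so (p ⊓ q) ⊔ (p ⊓ u) = d ⊔ e = d.
Equal: no.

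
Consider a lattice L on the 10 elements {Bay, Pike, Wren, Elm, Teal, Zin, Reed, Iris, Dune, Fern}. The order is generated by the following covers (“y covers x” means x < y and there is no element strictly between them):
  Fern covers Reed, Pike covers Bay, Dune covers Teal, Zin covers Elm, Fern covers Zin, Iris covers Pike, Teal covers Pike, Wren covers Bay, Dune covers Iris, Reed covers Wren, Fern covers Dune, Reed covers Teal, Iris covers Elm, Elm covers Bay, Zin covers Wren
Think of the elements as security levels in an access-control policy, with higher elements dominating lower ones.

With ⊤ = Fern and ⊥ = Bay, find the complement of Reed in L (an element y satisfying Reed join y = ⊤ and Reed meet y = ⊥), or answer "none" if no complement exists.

Elm

Need y with Reed ∨ y = Fern and Reed ∧ y = Bay.
Checking each element gives: Elm.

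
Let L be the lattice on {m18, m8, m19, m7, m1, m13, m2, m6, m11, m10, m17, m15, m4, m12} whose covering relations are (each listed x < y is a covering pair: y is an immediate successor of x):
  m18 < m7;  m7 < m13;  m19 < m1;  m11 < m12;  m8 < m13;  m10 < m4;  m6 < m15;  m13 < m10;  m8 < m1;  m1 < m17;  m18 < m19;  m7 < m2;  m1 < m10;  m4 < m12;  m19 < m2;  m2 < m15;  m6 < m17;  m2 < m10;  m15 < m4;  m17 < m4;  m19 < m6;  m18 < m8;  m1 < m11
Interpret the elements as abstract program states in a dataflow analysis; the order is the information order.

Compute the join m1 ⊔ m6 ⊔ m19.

m17

Common upper bounds of {m1, m6, m19}: m12, m17, m4.
The least among these is m17.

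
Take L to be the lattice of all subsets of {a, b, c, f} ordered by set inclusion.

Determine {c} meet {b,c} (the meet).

Common lower bounds of {{c}, {b,c}}: {c}, {}.
The greatest among these is {c}.

{c}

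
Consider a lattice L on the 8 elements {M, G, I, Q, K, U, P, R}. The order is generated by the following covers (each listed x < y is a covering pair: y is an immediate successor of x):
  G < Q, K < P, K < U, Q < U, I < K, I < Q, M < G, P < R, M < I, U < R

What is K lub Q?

U

Common upper bounds of {K, Q}: R, U.
The least among these is U.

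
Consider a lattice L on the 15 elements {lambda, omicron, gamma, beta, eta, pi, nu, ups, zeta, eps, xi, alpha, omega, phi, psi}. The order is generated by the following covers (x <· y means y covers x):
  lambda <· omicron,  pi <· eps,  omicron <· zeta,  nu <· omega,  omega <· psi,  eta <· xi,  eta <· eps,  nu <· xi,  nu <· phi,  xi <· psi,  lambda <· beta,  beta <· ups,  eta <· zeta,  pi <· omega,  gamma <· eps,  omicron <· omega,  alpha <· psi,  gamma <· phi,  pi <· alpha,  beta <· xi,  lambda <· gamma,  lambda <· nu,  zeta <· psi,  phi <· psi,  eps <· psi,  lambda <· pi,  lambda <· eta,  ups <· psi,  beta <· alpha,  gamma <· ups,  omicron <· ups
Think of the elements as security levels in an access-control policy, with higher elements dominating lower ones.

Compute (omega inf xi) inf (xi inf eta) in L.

lambda

omega ∧ xi = nu
xi ∧ eta = eta
nu ∧ eta = lambda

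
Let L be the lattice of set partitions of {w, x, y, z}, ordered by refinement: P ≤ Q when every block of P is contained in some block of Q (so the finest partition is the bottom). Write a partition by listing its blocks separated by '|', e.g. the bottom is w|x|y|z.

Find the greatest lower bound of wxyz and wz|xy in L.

wz|xy

The meet (common refinement) of wxyz and wz|xy intersects blocks pairwise, giving wz|xy.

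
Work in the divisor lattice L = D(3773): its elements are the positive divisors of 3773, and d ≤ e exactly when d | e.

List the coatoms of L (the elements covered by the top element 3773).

343, 539

The coatoms are exactly the elements covered by 3773: 343, 539.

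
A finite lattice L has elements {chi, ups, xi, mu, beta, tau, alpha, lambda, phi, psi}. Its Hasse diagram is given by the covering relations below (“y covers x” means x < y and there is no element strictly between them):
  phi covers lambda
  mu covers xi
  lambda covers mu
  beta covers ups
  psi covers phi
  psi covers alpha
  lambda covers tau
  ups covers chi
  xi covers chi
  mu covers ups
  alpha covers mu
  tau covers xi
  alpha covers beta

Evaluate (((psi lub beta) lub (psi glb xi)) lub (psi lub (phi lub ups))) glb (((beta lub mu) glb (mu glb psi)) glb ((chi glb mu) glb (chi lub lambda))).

psi ∨ beta = psi
psi ∧ xi = xi
psi ∨ xi = psi
phi ∨ ups = phi
psi ∨ phi = psi
psi ∨ psi = psi
beta ∨ mu = alpha
mu ∧ psi = mu
alpha ∧ mu = mu
chi ∧ mu = chi
chi ∨ lambda = lambda
chi ∧ lambda = chi
mu ∧ chi = chi
psi ∧ chi = chi

chi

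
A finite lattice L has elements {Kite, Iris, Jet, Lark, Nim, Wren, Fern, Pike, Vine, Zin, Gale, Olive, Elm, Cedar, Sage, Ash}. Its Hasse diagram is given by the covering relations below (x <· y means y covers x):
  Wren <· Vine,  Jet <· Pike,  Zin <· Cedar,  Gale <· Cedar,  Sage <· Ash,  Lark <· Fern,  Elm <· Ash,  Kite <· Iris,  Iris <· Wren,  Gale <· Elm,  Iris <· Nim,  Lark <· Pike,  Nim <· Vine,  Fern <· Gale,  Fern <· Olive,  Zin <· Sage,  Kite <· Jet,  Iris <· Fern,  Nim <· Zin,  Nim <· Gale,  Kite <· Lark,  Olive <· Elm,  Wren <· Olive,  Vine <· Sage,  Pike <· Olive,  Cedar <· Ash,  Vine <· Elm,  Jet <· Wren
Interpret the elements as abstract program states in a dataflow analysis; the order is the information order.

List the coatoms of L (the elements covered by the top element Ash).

Cedar, Elm, Sage

The coatoms are exactly the elements covered by Ash: Cedar, Elm, Sage.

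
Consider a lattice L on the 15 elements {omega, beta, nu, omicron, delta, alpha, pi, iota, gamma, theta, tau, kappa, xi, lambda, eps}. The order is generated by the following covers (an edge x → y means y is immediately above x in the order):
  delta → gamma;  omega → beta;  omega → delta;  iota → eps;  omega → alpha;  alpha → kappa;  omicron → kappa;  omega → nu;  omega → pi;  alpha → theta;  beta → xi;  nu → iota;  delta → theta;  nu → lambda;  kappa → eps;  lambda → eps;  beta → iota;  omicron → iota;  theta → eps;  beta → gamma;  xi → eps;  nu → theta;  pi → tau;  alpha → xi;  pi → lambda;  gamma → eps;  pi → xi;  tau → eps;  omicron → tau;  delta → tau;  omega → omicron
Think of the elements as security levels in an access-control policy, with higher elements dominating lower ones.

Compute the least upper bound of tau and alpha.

Common upper bounds of {tau, alpha}: eps.
The least among these is eps.

eps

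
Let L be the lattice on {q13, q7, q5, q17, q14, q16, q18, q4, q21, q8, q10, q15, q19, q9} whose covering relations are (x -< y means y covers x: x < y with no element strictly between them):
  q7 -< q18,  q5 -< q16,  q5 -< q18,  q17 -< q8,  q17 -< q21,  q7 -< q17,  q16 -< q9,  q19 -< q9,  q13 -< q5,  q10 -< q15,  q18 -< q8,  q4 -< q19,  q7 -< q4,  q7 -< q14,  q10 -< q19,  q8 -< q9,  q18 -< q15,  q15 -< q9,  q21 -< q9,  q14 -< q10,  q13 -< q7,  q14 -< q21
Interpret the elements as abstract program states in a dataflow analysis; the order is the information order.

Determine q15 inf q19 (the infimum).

q10

Common lower bounds of {q15, q19}: q10, q13, q14, q7.
The greatest among these is q10.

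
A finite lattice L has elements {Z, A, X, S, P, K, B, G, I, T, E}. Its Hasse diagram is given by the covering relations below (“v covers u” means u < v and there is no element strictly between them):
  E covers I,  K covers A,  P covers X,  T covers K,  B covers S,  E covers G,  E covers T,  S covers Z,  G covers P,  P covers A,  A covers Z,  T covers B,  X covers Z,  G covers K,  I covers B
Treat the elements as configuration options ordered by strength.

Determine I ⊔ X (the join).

Common upper bounds of {I, X}: E.
The least among these is E.

E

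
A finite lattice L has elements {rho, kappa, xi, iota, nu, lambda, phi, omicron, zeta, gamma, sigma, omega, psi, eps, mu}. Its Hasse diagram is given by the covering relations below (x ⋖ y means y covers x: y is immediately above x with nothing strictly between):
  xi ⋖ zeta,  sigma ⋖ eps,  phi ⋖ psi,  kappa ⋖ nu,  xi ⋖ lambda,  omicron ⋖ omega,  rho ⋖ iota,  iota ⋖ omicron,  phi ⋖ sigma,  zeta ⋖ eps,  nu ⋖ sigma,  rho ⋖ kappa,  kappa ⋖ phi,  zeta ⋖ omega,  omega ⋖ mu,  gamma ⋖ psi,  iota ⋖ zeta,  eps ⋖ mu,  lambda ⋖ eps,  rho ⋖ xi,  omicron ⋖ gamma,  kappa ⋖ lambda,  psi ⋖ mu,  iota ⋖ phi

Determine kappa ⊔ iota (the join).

phi

Common upper bounds of {kappa, iota}: eps, mu, phi, psi, sigma.
The least among these is phi.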